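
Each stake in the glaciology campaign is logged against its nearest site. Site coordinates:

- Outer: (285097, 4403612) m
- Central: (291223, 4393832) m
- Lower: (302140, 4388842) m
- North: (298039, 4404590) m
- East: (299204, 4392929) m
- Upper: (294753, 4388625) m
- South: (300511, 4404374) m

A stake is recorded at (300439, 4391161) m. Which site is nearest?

East

Squared distances to each site:
Outer: 390404365.000; Central: 92068897.000; Lower: 8271162.000; North: 186098041.000; East: 4651049.000; Upper: 38761892.000; South: 174588553.000.
Minimum at East.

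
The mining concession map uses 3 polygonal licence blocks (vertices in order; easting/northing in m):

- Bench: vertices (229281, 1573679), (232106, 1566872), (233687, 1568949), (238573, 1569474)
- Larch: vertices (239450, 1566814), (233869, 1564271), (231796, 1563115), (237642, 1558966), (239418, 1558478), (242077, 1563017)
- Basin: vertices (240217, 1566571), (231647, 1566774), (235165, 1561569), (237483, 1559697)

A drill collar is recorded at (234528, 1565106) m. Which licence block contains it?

Basin

Cast a ray rightward from (234528, 1565106). For each polygon, the edges (by vertex number in listed order) whose endpoints lie on opposite sides of northing = 1565106, where each meets that height, and whether that is right or left of the point:
Bench: no edge straddles that height → 0 crossings.
Larch: 1–2 at easting≈235701.5 (right), 6–1 at easting≈240631.7 (right) → 2 crossings.
Basin: 2–3 at easting≈232774.4 (left), 4–1 at easting≈239634.3 (right) → 1 crossing.
Only Basin has an odd count, so the point is inside Basin.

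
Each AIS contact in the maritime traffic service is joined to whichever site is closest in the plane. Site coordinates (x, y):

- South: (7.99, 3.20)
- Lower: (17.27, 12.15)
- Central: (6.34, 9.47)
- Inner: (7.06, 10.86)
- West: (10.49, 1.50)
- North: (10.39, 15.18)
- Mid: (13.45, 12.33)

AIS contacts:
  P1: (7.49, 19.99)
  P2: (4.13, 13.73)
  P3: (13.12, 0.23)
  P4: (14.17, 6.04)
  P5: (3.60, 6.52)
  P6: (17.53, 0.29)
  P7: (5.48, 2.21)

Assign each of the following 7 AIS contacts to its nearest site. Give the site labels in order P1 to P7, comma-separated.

North, Inner, West, West, Central, West, South

P1 → North (d²=31.55)
P2 → Inner (d²=16.82)
P3 → West (d²=8.53)
P4 → West (d²=34.15)
P5 → Central (d²=16.21)
P6 → West (d²=51.03)
P7 → South (d²=7.28)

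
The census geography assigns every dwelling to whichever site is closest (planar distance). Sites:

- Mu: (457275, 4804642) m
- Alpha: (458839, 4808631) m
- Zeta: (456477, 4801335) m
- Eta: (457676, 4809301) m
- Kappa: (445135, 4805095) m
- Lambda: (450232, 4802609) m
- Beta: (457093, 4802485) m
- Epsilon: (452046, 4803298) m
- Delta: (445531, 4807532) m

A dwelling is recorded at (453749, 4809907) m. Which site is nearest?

Squared distances to each site:
Mu: 40152901.000; Alpha: 27536276.000; Zeta: 80921168.000; Eta: 15788565.000; Kappa: 97356340.000; Lambda: 65630093.000; Beta: 66268420.000; Epsilon: 46579090.000; Delta: 73176149.000.
Minimum at Eta.

Eta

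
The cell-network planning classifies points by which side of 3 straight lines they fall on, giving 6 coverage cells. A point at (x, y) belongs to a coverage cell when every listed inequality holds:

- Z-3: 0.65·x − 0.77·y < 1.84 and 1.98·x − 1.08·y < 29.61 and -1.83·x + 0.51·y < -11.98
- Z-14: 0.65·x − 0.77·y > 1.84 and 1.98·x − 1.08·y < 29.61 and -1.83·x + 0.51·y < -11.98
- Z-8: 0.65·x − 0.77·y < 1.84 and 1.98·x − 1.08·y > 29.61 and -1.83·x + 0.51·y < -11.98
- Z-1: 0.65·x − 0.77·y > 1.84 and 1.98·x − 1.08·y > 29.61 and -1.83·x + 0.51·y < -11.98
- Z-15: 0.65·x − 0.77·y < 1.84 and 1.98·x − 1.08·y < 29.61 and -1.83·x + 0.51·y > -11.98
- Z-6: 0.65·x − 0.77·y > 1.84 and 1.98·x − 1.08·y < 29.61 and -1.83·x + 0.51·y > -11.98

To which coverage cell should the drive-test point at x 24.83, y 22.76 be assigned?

Z-3

0.65·24.83 − 0.77·22.76 = -1.386, which is < 1.84
1.98·24.83 − 1.08·22.76 = 24.583, which is < 29.61
-1.83·24.83 + 0.51·22.76 = -33.831, which is < -11.98
This sign pattern matches Z-3.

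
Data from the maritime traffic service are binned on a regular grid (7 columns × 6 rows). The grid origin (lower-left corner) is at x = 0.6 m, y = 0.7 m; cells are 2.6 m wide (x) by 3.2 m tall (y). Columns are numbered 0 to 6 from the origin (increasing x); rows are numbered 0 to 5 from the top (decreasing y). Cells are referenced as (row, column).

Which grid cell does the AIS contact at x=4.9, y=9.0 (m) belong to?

(3, 1)

Column index: ⌊(4.9 − 0.6) / 2.6⌋ = ⌊1.654⌋ = 1
Row offset from origin: ⌊(9.0 − 0.7) / 3.2⌋ = ⌊2.594⌋ = 2 → row 3 (counted from top)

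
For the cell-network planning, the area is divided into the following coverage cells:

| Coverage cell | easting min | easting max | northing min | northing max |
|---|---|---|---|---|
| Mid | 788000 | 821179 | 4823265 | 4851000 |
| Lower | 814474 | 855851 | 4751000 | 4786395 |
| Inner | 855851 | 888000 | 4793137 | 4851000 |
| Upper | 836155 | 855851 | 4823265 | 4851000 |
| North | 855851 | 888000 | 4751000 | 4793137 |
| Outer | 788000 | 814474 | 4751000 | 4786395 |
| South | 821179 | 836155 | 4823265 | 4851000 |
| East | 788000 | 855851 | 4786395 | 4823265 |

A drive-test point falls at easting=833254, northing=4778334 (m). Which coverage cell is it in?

The point has easting = 833254 and northing = 4778334.
Only Lower satisfies 814474 ≤ easting ≤ 855851 and 4751000 ≤ northing ≤ 4786395.

Lower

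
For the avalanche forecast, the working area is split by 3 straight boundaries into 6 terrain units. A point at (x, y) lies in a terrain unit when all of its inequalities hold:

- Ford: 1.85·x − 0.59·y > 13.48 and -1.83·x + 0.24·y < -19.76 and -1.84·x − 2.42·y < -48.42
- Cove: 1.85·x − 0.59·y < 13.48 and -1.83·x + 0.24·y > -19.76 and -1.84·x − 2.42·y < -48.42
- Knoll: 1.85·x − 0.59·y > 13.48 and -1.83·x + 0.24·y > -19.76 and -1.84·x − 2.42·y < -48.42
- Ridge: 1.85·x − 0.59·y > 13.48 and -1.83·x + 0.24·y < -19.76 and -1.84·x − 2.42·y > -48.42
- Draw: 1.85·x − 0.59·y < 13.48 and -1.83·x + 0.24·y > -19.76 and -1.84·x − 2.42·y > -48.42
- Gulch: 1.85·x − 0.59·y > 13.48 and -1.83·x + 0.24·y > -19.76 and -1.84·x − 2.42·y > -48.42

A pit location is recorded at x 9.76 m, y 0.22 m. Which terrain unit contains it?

1.85·9.76 − 0.59·0.22 = 17.926, which is > 13.48
-1.83·9.76 + 0.24·0.22 = -17.808, which is > -19.76
-1.84·9.76 − 2.42·0.22 = -18.491, which is > -48.42
This sign pattern matches Gulch.

Gulch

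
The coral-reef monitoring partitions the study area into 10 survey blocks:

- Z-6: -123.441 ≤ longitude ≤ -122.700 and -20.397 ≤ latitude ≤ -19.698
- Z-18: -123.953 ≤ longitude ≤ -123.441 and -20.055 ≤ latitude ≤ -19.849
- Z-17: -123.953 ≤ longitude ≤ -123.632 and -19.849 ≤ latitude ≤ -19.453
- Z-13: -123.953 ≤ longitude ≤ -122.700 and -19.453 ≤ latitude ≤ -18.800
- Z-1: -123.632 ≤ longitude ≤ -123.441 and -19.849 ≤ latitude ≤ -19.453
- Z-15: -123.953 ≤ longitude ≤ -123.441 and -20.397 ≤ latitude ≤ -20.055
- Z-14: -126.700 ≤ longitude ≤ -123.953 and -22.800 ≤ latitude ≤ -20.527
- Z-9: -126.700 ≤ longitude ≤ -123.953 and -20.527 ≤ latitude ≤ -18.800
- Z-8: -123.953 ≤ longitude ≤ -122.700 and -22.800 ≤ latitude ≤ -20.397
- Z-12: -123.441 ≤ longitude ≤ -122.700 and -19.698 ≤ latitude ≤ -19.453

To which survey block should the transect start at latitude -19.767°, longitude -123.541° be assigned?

Z-1

The point has longitude = -123.541 and latitude = -19.767.
Only Z-1 satisfies -123.632 ≤ longitude ≤ -123.441 and -19.849 ≤ latitude ≤ -19.453.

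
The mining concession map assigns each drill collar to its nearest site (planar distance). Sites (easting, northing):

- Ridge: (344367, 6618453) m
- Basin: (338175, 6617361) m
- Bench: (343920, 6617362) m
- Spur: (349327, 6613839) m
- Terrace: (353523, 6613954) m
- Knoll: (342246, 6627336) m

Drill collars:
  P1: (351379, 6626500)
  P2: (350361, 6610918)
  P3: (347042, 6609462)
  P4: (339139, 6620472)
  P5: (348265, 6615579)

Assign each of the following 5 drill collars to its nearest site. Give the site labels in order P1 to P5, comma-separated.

P1 → Knoll (d²=84110585.00)
P2 → Spur (d²=9601397.00)
P3 → Spur (d²=24379354.00)
P4 → Basin (d²=10607617.00)
P5 → Spur (d²=4155444.00)

Knoll, Spur, Spur, Basin, Spur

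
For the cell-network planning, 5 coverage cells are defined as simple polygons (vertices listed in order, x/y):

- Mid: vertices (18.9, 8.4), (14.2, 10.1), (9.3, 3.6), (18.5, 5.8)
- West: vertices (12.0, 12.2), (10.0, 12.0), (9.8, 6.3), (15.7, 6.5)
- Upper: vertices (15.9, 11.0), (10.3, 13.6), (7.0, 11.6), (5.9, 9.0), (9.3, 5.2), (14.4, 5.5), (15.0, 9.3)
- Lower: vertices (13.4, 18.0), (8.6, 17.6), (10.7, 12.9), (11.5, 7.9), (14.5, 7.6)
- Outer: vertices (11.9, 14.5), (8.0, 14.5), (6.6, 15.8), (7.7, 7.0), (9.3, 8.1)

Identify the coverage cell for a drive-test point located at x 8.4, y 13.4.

Cast a ray rightward from (8.4, 13.4). For each polygon, the edges (by vertex number in listed order) whose endpoints lie on opposite sides of y = 13.4, where each meets that height, and whether that is right or left of the point:
Mid: no edge straddles that height → 0 crossings.
West: no edge straddles that height → 0 crossings.
Upper: 1–2 at x≈10.73 (right), 2–3 at x≈9.97 (right) → 2 crossings.
Lower: 2–3 at x≈10.48 (right), 5–1 at x≈13.89 (right) → 2 crossings.
Outer: 3–4 at x≈6.90 (left), 5–1 at x≈11.45 (right) → 1 crossing.
Only Outer has an odd count, so the point is inside Outer.

Outer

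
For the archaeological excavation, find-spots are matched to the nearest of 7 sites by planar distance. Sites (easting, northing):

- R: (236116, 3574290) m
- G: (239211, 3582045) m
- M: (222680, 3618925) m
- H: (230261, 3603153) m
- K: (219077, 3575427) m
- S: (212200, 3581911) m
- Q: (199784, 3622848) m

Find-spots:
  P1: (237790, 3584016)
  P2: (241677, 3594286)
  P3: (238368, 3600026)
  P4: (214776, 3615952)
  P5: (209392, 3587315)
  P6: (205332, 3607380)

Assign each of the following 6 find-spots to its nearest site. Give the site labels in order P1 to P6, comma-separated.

G, G, H, M, S, Q

P1 → G (d²=5904082.00)
P2 → G (d²=155923237.00)
P3 → H (d²=75501578.00)
P4 → M (d²=71311945.00)
P5 → S (d²=37088080.00)
P6 → Q (d²=270039328.00)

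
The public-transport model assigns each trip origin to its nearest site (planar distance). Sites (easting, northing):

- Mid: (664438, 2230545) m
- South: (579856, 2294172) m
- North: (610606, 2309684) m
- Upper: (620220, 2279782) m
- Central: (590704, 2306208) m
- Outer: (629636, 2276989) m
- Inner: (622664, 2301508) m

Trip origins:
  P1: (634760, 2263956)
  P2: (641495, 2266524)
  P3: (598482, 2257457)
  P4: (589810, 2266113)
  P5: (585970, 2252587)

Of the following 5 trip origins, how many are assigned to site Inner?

0

P1 → Outer
P2 → Outer
P3 → Upper
P4 → South
P5 → South
0 of the 5 go to Inner.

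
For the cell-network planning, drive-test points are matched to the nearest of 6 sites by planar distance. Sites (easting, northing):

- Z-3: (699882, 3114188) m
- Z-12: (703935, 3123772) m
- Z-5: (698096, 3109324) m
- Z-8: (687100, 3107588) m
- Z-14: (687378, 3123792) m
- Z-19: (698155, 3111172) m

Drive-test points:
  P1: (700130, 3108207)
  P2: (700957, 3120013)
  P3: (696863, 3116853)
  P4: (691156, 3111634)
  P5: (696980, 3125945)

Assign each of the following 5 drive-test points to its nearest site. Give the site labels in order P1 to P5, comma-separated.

Z-5, Z-12, Z-3, Z-8, Z-12

P1 → Z-5 (d²=5384845.00)
P2 → Z-12 (d²=22998565.00)
P3 → Z-3 (d²=16216586.00)
P4 → Z-8 (d²=32821252.00)
P5 → Z-12 (d²=53093954.00)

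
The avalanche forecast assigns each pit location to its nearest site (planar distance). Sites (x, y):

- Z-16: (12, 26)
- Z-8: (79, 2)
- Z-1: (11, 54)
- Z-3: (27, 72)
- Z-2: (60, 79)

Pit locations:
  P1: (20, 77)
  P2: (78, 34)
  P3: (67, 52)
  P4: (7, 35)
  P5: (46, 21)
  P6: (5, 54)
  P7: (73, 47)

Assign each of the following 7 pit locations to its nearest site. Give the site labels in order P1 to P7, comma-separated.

P1 → Z-3 (d²=74.00)
P2 → Z-8 (d²=1025.00)
P3 → Z-2 (d²=778.00)
P4 → Z-16 (d²=106.00)
P5 → Z-16 (d²=1181.00)
P6 → Z-1 (d²=36.00)
P7 → Z-2 (d²=1193.00)

Z-3, Z-8, Z-2, Z-16, Z-16, Z-1, Z-2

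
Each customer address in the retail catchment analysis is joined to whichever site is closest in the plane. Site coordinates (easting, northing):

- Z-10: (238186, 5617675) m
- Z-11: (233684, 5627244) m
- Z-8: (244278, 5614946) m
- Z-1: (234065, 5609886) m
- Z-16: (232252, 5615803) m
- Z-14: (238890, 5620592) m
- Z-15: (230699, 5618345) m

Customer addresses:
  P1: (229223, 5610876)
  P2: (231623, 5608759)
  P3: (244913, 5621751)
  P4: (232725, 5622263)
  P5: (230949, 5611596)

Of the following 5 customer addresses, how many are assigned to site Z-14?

1

P1 → Z-1
P2 → Z-1
P3 → Z-14
P4 → Z-15
P5 → Z-1
1 of the 5 goes to Z-14.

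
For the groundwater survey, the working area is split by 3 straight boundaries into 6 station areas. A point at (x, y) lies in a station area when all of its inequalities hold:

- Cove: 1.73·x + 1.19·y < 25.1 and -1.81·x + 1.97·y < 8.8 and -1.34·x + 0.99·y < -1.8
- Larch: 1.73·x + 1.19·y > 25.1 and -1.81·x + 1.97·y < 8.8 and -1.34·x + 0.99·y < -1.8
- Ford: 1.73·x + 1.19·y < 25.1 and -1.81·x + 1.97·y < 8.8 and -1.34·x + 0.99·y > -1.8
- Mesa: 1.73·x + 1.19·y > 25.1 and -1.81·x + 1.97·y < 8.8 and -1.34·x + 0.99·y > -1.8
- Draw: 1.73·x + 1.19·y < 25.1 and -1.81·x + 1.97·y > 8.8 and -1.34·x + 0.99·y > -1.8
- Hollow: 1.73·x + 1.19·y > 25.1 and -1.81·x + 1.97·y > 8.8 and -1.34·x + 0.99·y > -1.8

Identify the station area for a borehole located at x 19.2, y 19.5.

Larch

1.73·19.2 + 1.19·19.5 = 56.421, which is > 25.1
-1.81·19.2 + 1.97·19.5 = 3.663, which is < 8.8
-1.34·19.2 + 0.99·19.5 = -6.423, which is < -1.8
This sign pattern matches Larch.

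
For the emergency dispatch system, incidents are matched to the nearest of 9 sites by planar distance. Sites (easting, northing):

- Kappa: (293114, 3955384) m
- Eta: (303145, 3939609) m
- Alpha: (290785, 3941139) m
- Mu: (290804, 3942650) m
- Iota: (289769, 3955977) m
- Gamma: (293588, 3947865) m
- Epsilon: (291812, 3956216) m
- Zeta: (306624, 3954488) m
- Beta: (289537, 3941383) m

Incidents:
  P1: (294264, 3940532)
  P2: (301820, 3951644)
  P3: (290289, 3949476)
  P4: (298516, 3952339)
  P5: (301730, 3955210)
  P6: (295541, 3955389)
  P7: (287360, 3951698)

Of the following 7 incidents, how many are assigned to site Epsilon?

P1 → Alpha
P2 → Zeta
P3 → Gamma
P4 → Kappa
P5 → Zeta
P6 → Kappa
P7 → Iota
0 of the 7 go to Epsilon.

0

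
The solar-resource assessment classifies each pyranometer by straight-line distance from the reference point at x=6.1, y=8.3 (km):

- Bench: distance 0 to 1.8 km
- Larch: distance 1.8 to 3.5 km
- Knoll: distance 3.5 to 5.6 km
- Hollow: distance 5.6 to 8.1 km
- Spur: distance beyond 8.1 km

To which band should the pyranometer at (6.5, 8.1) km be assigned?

Distance = √((6.5−6.1)² + (8.1−8.3)²) = √(0.160 + 0.040) = 0.447 km.
0 ≤ 0.447 < 1.8 → Bench.

Bench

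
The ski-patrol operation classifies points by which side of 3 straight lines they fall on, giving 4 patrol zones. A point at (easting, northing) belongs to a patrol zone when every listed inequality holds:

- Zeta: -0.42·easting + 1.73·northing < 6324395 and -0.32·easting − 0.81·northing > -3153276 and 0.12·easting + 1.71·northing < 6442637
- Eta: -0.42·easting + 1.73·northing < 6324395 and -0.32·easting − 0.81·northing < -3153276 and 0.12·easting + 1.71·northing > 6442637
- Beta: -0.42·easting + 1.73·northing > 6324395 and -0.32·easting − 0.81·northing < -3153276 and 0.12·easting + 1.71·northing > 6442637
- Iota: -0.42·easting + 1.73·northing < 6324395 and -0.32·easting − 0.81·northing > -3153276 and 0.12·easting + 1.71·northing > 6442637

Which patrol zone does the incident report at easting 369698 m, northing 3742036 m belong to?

-0.42·369698 + 1.73·3742036 = 6318449.120, which is < 6324395
-0.32·369698 − 0.81·3742036 = -3149352.520, which is > -3153276
0.12·369698 + 1.71·3742036 = 6443245.320, which is > 6442637
This sign pattern matches Iota.

Iota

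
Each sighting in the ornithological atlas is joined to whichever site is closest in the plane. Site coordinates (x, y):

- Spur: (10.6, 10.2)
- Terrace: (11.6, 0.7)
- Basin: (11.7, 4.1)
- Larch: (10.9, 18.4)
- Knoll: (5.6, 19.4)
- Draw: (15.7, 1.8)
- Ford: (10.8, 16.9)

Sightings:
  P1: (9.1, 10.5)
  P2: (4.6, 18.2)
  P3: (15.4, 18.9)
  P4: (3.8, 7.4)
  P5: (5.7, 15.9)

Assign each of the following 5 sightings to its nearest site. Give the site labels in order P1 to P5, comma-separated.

P1 → Spur (d²=2.34)
P2 → Knoll (d²=2.44)
P3 → Larch (d²=20.50)
P4 → Spur (d²=54.08)
P5 → Knoll (d²=12.26)

Spur, Knoll, Larch, Spur, Knoll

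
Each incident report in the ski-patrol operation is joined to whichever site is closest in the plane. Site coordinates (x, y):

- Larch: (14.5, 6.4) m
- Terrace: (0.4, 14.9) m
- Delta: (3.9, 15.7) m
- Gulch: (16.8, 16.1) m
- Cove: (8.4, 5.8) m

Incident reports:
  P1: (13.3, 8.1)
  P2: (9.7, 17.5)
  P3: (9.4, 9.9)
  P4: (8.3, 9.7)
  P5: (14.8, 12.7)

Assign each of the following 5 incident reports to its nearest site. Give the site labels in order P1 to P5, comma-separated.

Larch, Delta, Cove, Cove, Gulch

P1 → Larch (d²=4.33)
P2 → Delta (d²=36.88)
P3 → Cove (d²=17.81)
P4 → Cove (d²=15.22)
P5 → Gulch (d²=15.56)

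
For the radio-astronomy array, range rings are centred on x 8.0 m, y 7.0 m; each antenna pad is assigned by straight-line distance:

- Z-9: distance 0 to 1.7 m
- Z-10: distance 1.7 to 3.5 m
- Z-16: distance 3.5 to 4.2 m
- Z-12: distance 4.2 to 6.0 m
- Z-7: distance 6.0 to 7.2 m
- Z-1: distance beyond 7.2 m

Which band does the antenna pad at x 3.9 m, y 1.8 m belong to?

Distance = √((3.9−8.0)² + (1.8−7.0)²) = √(16.810 + 27.040) = 6.622 m.
6.0 ≤ 6.622 < 7.2 → Z-7.

Z-7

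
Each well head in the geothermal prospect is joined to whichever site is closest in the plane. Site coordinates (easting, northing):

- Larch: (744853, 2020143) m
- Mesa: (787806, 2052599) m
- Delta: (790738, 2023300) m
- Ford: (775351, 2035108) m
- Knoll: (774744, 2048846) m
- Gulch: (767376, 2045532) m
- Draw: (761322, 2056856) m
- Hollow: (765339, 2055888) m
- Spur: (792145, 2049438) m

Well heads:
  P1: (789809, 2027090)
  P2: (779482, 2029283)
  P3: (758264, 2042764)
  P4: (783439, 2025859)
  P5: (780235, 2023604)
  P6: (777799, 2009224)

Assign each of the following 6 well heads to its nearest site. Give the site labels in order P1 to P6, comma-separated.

P1 → Delta (d²=15227141.00)
P2 → Ford (d²=50995786.00)
P3 → Gulch (d²=90690368.00)
P4 → Delta (d²=59823882.00)
P5 → Delta (d²=110405425.00)
P6 → Delta (d²=365551497.00)

Delta, Ford, Gulch, Delta, Delta, Delta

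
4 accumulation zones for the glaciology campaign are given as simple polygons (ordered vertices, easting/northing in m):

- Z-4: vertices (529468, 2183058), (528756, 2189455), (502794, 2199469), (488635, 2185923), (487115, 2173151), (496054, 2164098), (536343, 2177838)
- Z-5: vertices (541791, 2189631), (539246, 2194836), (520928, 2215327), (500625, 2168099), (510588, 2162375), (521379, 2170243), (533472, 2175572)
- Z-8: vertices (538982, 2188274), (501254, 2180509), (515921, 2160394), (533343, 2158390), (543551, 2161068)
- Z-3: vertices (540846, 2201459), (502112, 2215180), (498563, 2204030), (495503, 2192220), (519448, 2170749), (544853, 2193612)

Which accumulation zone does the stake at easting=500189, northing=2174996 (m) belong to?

Z-4

Cast a ray rightward from (500189, 2174996). For each polygon, the edges (by vertex number in listed order) whose endpoints lie on opposite sides of northing = 2174996, where each meets that height, and whether that is right or left of the point:
Z-4: 4–5 at easting≈487334.6 (left), 6–7 at easting≈528009.6 (right) → 1 crossing.
Z-5: 3–4 at easting≈503590.0 (right), 6–7 at easting≈532164.9 (right) → 2 crossings.
Z-8: 2–3 at easting≈505273.8 (right), 5–1 at easting≈541211.9 (right) → 2 crossings.
Z-3: 4–5 at easting≈514711.6 (right), 5–6 at easting≈524167.2 (right) → 2 crossings.
Only Z-4 has an odd count, so the point is inside Z-4.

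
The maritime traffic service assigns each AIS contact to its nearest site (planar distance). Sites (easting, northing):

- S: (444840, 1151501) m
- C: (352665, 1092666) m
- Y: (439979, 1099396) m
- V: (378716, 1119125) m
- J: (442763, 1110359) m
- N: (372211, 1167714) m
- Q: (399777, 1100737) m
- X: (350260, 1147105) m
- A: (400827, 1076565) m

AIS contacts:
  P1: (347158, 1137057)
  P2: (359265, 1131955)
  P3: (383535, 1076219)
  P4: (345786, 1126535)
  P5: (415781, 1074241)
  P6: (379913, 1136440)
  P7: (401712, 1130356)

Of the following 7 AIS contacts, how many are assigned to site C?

P1 → X
P2 → X
P3 → A
P4 → X
P5 → A
P6 → V
P7 → V
0 of the 7 go to C.

0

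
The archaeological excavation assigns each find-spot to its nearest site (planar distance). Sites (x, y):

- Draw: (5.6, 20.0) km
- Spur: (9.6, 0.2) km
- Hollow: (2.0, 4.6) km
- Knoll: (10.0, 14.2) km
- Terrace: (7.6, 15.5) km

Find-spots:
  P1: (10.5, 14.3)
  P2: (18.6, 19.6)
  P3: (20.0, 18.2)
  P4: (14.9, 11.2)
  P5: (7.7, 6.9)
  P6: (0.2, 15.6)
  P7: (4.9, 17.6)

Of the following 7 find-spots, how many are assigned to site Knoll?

P1 → Knoll
P2 → Knoll
P3 → Knoll
P4 → Knoll
P5 → Hollow
P6 → Draw
P7 → Draw
4 of the 7 go to Knoll.

4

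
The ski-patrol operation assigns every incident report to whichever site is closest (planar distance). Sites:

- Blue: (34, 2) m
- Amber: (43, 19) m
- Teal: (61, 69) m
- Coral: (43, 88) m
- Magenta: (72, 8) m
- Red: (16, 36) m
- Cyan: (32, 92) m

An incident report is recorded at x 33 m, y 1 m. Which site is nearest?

Squared distances to each site:
Blue: 2.000; Amber: 424.000; Teal: 5408.000; Coral: 7669.000; Magenta: 1570.000; Red: 1514.000; Cyan: 8282.000.
Minimum at Blue.

Blue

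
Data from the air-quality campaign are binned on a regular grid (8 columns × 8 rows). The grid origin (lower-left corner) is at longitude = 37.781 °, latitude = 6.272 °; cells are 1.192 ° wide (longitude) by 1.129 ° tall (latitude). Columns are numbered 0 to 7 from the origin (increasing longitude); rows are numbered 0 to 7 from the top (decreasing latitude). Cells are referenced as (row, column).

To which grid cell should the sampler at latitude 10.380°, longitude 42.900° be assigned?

Column index: ⌊(42.900 − 37.781) / 1.192⌋ = ⌊4.294⌋ = 4
Row offset from origin: ⌊(10.380 − 6.272) / 1.129⌋ = ⌊3.639⌋ = 3 → row 4 (counted from top)

(4, 4)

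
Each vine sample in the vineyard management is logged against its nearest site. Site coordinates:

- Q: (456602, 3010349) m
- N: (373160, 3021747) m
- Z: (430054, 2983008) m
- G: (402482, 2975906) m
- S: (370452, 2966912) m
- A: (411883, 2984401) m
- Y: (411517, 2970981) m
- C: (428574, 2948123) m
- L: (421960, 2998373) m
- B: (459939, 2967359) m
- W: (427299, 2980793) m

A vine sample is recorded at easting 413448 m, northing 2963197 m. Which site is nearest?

Squared distances to each site:
Q: 4085578820.000; N: 5051225444.000; Z: 668234957.000; G: 281771837.000; S: 1862457241.000; A: 452058841.000; Y: 64319417.000; C: 456021352.000; L: 1309805120.000; B: 2178735325.000; W: 501469417.000.
Minimum at Y.

Y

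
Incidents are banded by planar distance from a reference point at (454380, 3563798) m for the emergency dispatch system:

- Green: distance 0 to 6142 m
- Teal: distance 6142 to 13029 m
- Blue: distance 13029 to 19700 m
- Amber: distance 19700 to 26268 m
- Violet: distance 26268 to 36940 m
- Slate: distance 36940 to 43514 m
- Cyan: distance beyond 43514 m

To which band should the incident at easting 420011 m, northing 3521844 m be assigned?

Distance = √((420011−454380)² + (3521844−3563798)²) = √(1181228161.000 + 1760138116.000) = 54234.364 m.
43514 ≤ 54234.364 < ∞ → Cyan.

Cyan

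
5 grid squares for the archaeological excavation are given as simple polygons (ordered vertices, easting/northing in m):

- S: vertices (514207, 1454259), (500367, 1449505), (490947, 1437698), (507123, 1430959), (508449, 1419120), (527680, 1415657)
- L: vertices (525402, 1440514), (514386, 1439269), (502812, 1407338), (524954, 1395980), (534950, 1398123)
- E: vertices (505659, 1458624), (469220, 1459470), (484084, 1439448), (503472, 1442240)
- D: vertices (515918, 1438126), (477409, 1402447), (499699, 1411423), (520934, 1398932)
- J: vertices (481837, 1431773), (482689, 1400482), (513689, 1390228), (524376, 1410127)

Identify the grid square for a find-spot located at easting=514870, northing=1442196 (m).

S

Cast a ray rightward from (514870, 1442196). For each polygon, the edges (by vertex number in listed order) whose endpoints lie on opposite sides of northing = 1442196, where each meets that height, and whether that is right or left of the point:
S: 2–3 at easting≈494535.6 (left), 6–1 at easting≈518417.3 (right) → 1 crossing.
L: no edge straddles that height → 0 crossings.
E: 2–3 at easting≈482043.9 (left), 3–4 at easting≈503166.5 (left) → 0 crossings.
D: no edge straddles that height → 0 crossings.
J: no edge straddles that height → 0 crossings.
Only S has an odd count, so the point is inside S.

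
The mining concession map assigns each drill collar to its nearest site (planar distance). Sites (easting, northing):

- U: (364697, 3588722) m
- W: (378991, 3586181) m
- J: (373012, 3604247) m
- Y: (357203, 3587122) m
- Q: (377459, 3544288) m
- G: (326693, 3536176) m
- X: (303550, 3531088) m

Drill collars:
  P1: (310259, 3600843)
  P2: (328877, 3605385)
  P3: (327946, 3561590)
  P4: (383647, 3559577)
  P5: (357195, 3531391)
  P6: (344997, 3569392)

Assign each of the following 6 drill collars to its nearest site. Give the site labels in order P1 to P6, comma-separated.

Y, Y, G, Q, Q, Y

P1 → Y (d²=2392004977.00)
P2 → Y (d²=1135899445.00)
P3 → G (d²=647441405.00)
P4 → Q (d²=272044865.00)
P5 → Q (d²=576962305.00)
P6 → Y (d²=463339336.00)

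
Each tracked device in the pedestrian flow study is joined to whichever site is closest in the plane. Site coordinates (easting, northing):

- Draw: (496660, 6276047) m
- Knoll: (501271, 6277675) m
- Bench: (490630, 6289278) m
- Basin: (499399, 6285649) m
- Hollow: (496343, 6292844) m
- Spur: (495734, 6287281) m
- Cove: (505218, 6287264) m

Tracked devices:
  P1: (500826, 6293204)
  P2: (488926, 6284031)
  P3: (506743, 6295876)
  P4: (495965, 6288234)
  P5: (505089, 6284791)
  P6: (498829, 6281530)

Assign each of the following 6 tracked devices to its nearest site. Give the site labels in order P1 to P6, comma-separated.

Hollow, Bench, Cove, Spur, Cove, Basin

P1 → Hollow (d²=20226889.00)
P2 → Bench (d²=30434625.00)
P3 → Cove (d²=76492169.00)
P4 → Spur (d²=961570.00)
P5 → Cove (d²=6132370.00)
P6 → Basin (d²=17291061.00)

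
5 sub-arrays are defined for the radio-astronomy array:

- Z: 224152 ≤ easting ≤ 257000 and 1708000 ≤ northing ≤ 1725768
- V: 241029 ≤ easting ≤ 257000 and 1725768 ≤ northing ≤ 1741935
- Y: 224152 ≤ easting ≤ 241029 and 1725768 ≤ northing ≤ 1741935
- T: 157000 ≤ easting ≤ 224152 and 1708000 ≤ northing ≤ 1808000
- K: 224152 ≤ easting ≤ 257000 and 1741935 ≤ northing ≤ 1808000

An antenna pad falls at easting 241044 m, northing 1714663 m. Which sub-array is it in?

The point has easting = 241044 and northing = 1714663.
Only Z satisfies 224152 ≤ easting ≤ 257000 and 1708000 ≤ northing ≤ 1725768.

Z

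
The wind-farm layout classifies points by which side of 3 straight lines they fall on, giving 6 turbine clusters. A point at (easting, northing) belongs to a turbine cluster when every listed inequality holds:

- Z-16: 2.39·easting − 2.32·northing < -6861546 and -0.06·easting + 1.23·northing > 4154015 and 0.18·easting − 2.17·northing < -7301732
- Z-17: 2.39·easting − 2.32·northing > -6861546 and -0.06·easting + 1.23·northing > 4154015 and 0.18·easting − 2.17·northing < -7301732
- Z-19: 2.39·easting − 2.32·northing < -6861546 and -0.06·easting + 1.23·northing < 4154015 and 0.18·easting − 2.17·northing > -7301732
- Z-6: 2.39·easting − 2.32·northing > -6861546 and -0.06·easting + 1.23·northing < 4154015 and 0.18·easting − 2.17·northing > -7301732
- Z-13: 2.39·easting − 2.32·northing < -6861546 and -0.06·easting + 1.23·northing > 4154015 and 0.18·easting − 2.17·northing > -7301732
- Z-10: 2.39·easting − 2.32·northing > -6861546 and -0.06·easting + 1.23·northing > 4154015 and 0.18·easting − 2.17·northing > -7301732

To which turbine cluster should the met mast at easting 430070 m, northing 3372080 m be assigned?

2.39·430070 − 2.32·3372080 = -6795358.300, which is > -6861546
-0.06·430070 + 1.23·3372080 = 4121854.200, which is < 4154015
0.18·430070 − 2.17·3372080 = -7240001.000, which is > -7301732
This sign pattern matches Z-6.

Z-6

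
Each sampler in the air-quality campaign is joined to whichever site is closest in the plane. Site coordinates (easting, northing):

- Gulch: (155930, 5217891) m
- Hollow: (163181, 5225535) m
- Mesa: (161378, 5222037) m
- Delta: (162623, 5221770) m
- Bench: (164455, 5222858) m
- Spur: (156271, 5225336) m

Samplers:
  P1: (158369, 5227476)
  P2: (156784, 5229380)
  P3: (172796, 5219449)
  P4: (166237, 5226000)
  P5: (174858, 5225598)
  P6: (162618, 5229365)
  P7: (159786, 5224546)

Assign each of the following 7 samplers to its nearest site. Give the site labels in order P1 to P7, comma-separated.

P1 → Spur (d²=8981204.00)
P2 → Spur (d²=16617105.00)
P3 → Bench (d²=81193562.00)
P4 → Hollow (d²=9555361.00)
P5 → Bench (d²=115730009.00)
P6 → Hollow (d²=14985869.00)
P7 → Mesa (d²=8829545.00)

Spur, Spur, Bench, Hollow, Bench, Hollow, Mesa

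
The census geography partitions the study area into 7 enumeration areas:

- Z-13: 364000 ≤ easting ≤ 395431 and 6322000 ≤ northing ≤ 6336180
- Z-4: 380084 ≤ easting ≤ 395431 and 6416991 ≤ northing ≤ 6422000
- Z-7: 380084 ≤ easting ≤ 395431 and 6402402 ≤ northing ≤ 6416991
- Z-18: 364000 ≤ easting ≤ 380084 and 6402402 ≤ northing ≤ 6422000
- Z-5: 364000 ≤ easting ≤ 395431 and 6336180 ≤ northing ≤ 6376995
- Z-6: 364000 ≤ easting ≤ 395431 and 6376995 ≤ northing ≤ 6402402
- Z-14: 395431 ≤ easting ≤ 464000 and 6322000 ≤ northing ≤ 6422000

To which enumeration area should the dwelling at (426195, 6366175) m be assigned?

The point has easting = 426195 and northing = 6366175.
Only Z-14 satisfies 395431 ≤ easting ≤ 464000 and 6322000 ≤ northing ≤ 6422000.

Z-14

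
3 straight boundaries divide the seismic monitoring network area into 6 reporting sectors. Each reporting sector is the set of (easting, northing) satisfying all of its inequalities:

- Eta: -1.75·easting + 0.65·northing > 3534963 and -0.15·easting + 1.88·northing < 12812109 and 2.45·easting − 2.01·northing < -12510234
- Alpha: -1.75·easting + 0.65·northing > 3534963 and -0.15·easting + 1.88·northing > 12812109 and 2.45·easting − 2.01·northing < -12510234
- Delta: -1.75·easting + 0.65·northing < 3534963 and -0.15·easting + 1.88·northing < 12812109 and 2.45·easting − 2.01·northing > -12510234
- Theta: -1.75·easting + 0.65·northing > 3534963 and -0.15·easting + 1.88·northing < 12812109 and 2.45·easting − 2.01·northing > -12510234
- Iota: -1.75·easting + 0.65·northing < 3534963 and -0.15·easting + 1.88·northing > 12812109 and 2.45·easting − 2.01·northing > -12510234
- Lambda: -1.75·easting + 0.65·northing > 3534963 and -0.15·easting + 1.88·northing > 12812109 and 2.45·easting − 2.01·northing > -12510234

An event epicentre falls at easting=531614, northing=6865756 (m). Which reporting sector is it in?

-1.75·531614 + 0.65·6865756 = 3532416.900, which is < 3534963
-0.15·531614 + 1.88·6865756 = 12827879.180, which is > 12812109
2.45·531614 − 2.01·6865756 = -12497715.260, which is > -12510234
This sign pattern matches Iota.

Iota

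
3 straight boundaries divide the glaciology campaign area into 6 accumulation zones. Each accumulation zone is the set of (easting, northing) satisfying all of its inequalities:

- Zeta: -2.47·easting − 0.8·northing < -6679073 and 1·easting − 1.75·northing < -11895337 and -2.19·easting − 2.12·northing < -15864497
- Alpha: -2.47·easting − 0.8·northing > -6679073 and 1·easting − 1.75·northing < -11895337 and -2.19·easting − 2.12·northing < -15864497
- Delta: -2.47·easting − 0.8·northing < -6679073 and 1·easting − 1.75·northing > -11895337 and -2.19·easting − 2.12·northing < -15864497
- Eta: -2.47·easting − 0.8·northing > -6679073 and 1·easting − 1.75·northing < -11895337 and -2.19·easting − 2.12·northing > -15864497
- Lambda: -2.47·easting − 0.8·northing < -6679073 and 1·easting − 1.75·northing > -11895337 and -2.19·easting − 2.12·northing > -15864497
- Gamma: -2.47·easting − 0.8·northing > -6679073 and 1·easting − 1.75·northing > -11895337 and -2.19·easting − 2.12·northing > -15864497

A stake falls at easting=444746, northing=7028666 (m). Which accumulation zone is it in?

-2.47·444746 − 0.8·7028666 = -6721455.420, which is < -6679073
1·444746 − 1.75·7028666 = -11855419.500, which is > -11895337
-2.19·444746 − 2.12·7028666 = -15874765.660, which is < -15864497
This sign pattern matches Delta.

Delta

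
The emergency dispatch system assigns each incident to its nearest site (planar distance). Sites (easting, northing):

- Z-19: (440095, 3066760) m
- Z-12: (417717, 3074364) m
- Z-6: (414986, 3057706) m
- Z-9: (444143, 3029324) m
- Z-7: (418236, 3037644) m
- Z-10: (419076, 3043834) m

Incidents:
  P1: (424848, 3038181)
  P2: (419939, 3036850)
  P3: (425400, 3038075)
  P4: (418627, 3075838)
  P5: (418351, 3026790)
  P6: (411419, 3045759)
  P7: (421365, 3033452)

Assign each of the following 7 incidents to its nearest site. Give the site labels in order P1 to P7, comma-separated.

Z-7, Z-7, Z-7, Z-12, Z-7, Z-10, Z-7

P1 → Z-7 (d²=44006913.00)
P2 → Z-7 (d²=3530645.00)
P3 → Z-7 (d²=51508657.00)
P4 → Z-12 (d²=3000776.00)
P5 → Z-7 (d²=117822541.00)
P6 → Z-10 (d²=62335274.00)
P7 → Z-7 (d²=27363505.00)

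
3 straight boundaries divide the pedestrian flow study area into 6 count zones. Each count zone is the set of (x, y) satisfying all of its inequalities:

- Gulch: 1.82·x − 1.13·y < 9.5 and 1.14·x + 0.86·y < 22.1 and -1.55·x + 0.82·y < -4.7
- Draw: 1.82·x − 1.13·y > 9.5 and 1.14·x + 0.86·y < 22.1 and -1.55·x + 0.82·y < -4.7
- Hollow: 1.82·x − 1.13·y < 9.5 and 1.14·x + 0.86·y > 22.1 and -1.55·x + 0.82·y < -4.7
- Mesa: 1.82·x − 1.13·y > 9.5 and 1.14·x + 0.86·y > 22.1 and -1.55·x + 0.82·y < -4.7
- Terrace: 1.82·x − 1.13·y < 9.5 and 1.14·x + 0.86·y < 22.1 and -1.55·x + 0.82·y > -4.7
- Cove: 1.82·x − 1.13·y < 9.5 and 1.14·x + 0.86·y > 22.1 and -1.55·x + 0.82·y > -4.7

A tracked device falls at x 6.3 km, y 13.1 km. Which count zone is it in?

Terrace

1.82·6.3 − 1.13·13.1 = -3.337, which is < 9.5
1.14·6.3 + 0.86·13.1 = 18.448, which is < 22.1
-1.55·6.3 + 0.82·13.1 = 0.977, which is > -4.7
This sign pattern matches Terrace.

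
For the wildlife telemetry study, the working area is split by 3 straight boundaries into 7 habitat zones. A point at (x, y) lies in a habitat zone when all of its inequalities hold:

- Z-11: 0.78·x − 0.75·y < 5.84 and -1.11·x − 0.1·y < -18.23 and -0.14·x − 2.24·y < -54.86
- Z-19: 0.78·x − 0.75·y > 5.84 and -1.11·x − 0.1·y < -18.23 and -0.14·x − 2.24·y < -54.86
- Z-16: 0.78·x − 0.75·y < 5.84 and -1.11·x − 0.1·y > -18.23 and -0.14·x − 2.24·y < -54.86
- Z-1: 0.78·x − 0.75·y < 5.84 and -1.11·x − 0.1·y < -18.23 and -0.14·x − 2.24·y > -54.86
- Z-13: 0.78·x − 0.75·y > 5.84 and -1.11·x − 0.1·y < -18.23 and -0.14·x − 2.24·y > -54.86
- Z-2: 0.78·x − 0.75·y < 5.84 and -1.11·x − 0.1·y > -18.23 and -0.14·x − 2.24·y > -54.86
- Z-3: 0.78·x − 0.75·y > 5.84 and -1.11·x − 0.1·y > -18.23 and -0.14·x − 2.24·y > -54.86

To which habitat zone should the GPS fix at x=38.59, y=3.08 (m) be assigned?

0.78·38.59 − 0.75·3.08 = 27.790, which is > 5.84
-1.11·38.59 − 0.1·3.08 = -43.143, which is < -18.23
-0.14·38.59 − 2.24·3.08 = -12.302, which is > -54.86
This sign pattern matches Z-13.

Z-13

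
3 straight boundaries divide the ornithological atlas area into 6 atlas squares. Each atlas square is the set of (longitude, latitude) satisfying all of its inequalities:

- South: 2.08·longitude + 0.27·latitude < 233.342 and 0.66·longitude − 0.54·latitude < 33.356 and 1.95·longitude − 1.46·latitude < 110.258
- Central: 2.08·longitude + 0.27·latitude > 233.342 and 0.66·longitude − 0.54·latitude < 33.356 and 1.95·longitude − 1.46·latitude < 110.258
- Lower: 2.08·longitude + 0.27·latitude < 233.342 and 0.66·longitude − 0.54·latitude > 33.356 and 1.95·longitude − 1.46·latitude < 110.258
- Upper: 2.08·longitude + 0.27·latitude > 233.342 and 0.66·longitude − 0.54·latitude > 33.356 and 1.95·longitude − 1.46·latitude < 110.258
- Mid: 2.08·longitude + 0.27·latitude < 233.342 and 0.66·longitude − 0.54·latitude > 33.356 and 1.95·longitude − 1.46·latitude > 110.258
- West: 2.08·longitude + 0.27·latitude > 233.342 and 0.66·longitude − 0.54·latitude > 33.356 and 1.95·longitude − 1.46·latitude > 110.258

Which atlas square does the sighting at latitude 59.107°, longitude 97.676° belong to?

2.08·97.676 + 0.27·59.107 = 219.125, which is < 233.342
0.66·97.676 − 0.54·59.107 = 32.548, which is < 33.356
1.95·97.676 − 1.46·59.107 = 104.172, which is < 110.258
This sign pattern matches South.

South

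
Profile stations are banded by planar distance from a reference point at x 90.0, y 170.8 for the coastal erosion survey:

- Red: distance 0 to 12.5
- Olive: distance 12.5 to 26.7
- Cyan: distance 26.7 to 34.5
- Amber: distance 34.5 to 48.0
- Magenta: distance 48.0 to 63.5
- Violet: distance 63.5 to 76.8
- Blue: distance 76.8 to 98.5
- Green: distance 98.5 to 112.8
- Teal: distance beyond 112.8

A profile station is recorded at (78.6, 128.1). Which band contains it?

Amber

Distance = √((78.6−90.0)² + (128.1−170.8)²) = √(129.960 + 1823.290) = 44.196.
34.5 ≤ 44.196 < 48.0 → Amber.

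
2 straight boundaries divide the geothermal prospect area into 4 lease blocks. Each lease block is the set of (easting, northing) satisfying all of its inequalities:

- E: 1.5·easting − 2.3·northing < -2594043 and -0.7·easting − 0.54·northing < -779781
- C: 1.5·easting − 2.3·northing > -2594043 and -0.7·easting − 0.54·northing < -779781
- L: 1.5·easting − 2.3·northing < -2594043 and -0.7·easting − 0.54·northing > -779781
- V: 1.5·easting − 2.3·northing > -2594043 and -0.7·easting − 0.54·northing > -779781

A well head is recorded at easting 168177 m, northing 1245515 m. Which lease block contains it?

1.5·168177 − 2.3·1245515 = -2612419.000, which is < -2594043
-0.7·168177 − 0.54·1245515 = -790302.000, which is < -779781
This sign pattern matches E.

E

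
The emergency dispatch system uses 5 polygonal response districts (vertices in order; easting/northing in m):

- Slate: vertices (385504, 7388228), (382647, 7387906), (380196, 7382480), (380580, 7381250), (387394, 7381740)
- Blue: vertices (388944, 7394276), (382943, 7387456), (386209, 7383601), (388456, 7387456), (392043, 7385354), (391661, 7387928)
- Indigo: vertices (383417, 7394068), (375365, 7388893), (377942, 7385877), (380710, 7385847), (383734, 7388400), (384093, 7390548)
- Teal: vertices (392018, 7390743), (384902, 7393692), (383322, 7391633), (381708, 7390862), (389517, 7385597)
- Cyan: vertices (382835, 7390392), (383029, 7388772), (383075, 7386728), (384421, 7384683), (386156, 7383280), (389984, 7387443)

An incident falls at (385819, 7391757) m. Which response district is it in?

Cast a ray rightward from (385819, 7391757). For each polygon, the edges (by vertex number in listed order) whose endpoints lie on opposite sides of northing = 7391757, where each meets that height, and whether that is right or left of the point:
Slate: no edge straddles that height → 0 crossings.
Blue: 1–2 at easting≈386727.5 (right), 6–1 at easting≈390022.2 (right) → 2 crossings.
Indigo: 1–2 at easting≈379821.2 (left), 6–1 at easting≈383860.8 (left) → 0 crossings.
Teal: 1–2 at easting≈389571.2 (right), 2–3 at easting≈383417.2 (left) → 1 crossing.
Cyan: no edge straddles that height → 0 crossings.
Only Teal has an odd count, so the point is inside Teal.

Teal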